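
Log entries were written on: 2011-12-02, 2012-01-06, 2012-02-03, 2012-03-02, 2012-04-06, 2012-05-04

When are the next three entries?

These are Fridays at 28- or 35-day spacing (35, 28, 28, 35, 28).
The pattern: 1st Friday of the month.
June 2012 — 1st Friday is 2012-06-01.
July 2012 — 1st Friday is 2012-07-06.
August 2012 — 1st Friday is 2012-08-03.

2012-06-01, 2012-07-06, 2012-08-03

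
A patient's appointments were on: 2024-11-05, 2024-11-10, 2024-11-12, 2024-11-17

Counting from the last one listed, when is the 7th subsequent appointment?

Gaps: 5, 2, 5 days — not constant, but cyclic with period 2.
The events fall on every Tuesday and Sunday.
The following Tuesday is 2024-11-19.
Next Sunday: 2024-11-24.
The following Tuesday is 2024-11-26.
Next Sunday: 2024-12-01.
Next Tuesday: 2024-12-03.
Next Sunday: 2024-12-08.
Next Tuesday: 2024-12-10.

2024-12-10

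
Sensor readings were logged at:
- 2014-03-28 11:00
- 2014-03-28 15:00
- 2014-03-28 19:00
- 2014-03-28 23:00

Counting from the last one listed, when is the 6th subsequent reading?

The interval is a steady 4 hours (4, 4, 4).
2014-03-28 23:00 + 4 h = 2014-03-29 03:00.
2014-03-29 03:00 + 4 h = 2014-03-29 07:00.
2014-03-29 07:00 + 4 h = 2014-03-29 11:00.
2014-03-29 11:00 + 4 h = 2014-03-29 15:00.
2014-03-29 15:00 + 4 h = 2014-03-29 19:00.
2014-03-29 19:00 + 4 h = 2014-03-29 23:00.

2014-03-29 23:00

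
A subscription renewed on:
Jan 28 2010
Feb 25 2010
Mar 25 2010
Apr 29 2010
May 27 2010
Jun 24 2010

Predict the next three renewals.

Every date is a Thursday; gaps 28, 28, 35, 28, 28 days.
Each is the last Thursday of its month (at least one falls on the 29th or later, ruling out '4th Thursday').
July 2010 ends with Thursday Jul 29 2010.
Last Thursday of August 2010: Aug 26 2010.
September 2010 ends with Thursday Sep 30 2010.

Jul 29 2010, Aug 26 2010, Sep 30 2010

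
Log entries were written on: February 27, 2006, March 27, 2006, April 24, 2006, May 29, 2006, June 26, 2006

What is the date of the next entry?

Every date is a Monday; gaps 28, 28, 35, 28 days.
Each is the last Monday of its month (at least one falls on the 29th or later, ruling out '4th Monday').
July 2006 ends with Monday July 31, 2006.

July 31, 2006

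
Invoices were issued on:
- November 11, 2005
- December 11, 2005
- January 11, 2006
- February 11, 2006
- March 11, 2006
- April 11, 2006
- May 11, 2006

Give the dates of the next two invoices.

The day-of-month is always 11 (30, 31, 31, 28, 31, 30 days between events).
So this recurs on the 11th of each month.
June 2006: June 11, 2006.
Next: July 2006 → July 11, 2006.

June 11, 2006; July 11, 2006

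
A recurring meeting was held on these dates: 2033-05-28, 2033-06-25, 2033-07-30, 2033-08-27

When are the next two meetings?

All Saturdays; the gaps (28, 35, 28) vary with month length.
This is the last Saturday of each month.
Last Saturday of September 2033: 2033-09-24.
October 2033 ends with Saturday 2033-10-29.

2033-09-24, 2033-10-29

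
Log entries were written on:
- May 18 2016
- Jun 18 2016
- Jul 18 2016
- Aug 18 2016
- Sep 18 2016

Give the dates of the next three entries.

Each date is the 18th; the gaps (31, 30, 31, 31) track the month lengths.
The rule is the 18th of each month.
October 2016: Oct 18 2016.
Next: November 2016 → Nov 18 2016.
Next: December 2016 → Dec 18 2016.

Oct 18 2016, Nov 18 2016, Dec 18 2016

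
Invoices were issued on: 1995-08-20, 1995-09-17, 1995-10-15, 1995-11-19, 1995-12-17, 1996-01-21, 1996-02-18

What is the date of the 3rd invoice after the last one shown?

These are Sundays at 28- or 35-day spacing (28, 28, 35, 28, 35, 28).
The pattern: 3rd Sunday of the month.
3rd Sunday of March 1996: 1996-03-17.
3rd Sunday of April 1996: 1996-04-21.
3rd Sunday of May 1996: 1996-05-19.

1996-05-19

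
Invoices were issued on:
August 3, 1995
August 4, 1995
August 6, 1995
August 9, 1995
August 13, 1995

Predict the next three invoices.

August 18, 1995; August 24, 1995; August 31, 1995

The spacing grows by 1 each time: 1, 2, 3, 4 days.
Next gap: 5 days. August 13, 1995 + 5 days = August 18, 1995.
Next gap: 6 days. August 18, 1995 + 6 days = August 24, 1995.
Next gap: 7 days. August 24, 1995 + 7 days = August 31, 1995.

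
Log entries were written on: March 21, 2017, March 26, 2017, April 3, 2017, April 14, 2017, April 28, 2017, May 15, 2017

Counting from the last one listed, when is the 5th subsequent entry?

September 22, 2017

Intervals are 5, 8, 11, 14, 17 days — an arithmetic progression with common difference 3.
Next gap: 20 days. May 15, 2017 + 20 days = June 4, 2017.
Next gap: 23 days. June 4, 2017 + 23 days = June 27, 2017.
Next gap: 26 days. June 27, 2017 + 26 days = July 23, 2017.
Next gap: 29 days. July 23, 2017 + 29 days = August 21, 2017.
Next gap: 32 days. August 21, 2017 + 32 days = September 22, 2017.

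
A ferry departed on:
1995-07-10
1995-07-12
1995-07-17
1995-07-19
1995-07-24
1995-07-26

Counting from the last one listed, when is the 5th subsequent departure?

1995-08-14

Every event lands on a Monday or Wednesday (gaps cycle 2, 5, 2, 5, 2).
So the schedule is: every Monday and Wednesday.
The following Monday is 1995-07-31.
The following Wednesday is 1995-08-02.
The following Monday is 1995-08-07.
The following Wednesday is 1995-08-09.
The following Monday is 1995-08-14.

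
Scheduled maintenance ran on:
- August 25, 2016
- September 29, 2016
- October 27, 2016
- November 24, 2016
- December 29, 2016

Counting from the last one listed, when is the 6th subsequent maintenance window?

June 29, 2017

Every date is a Thursday; gaps 35, 28, 28, 35 days.
Each is the last Thursday of its month (at least one falls on the 29th or later, ruling out '4th Thursday').
Last Thursday of January 2017: January 26, 2017.
Last Thursday of February 2017: February 23, 2017.
Last Thursday of March 2017: March 30, 2017.
April 2017 ends with Thursday April 27, 2017.
Last Thursday of May 2017: May 25, 2017.
June 2017 ends with Thursday June 29, 2017.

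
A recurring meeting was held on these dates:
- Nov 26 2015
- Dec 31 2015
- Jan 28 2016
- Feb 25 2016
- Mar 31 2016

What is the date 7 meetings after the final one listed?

Oct 27 2016

All Thursdays; the gaps (35, 28, 28, 35) vary with month length.
This is the last Thursday of each month.
April 2016 ends with Thursday Apr 28 2016.
May 2016 ends with Thursday May 26 2016.
June 2016 ends with Thursday Jun 30 2016.
July 2016 ends with Thursday Jul 28 2016.
Last Thursday of August 2016: Aug 25 2016.
September 2016 ends with Thursday Sep 29 2016.
Last Thursday of October 2016: Oct 27 2016.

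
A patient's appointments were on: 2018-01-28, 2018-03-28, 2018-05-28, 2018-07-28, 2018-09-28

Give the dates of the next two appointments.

2018-11-28, 2019-01-28

Each date is the 28th; the gaps (59, 61, 61, 62) track the month lengths.
The rule is the 28th of every 2 months.
Next: November 2018 → 2018-11-28.
January 2019: 2019-01-28.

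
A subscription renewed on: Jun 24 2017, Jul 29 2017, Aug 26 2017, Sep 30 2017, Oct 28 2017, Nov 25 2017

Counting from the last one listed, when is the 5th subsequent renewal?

Apr 28 2018

These are Saturdays with 35, 28, 35, 28, 28-day gaps.
Each is the final Saturday of its month — Jul 29 2017 is past the 28th, so '4th Saturday' doesn't fit.
Last Saturday of December 2017: Dec 30 2017.
January 2018 ends with Saturday Jan 27 2018.
February 2018 ends with Saturday Feb 24 2018.
March 2018 ends with Saturday Mar 31 2018.
Last Saturday of April 2018: Apr 28 2018.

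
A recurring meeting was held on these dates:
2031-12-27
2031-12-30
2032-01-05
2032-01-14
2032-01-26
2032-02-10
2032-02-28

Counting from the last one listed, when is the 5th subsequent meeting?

2032-07-12

The spacing grows by 3 each time: 3, 6, 9, 12, 15, 18 days.
Next gap: 21 days. 2032-02-28 + 21 days = 2032-03-20.
Next gap: 24 days. 2032-03-20 + 24 days = 2032-04-13.
Next gap: 27 days. 2032-04-13 + 27 days = 2032-05-10.
Next gap: 30 days. 2032-05-10 + 30 days = 2032-06-09.
Next gap: 33 days. 2032-06-09 + 33 days = 2032-07-12.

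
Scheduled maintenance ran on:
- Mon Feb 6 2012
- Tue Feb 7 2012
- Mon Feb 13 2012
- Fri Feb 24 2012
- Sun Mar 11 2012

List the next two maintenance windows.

The spacing grows by 5 each time: 1, 6, 11, 16 days.
Next gap: 21 days. Sun Mar 11 2012 + 21 days = Sun Apr 1 2012.
Next gap: 26 days. Sun Apr 1 2012 + 26 days = Fri Apr 27 2012.

Sun Apr 1 2012, Fri Apr 27 2012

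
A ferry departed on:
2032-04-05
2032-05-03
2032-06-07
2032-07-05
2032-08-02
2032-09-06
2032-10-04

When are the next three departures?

2032-11-01, 2032-12-06, 2033-01-03

These are Mondays at 28- or 35-day spacing (28, 35, 28, 28, 35, 28).
The pattern: 1st Monday of the month.
1st Monday of November 2032: 2032-11-01.
December 2032 — 1st Monday is 2032-12-06.
January 2033 — 1st Monday is 2033-01-03.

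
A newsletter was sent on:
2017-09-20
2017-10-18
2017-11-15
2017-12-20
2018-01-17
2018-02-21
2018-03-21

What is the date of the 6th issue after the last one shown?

These are Wednesdays at 28- or 35-day spacing (28, 28, 35, 28, 35, 28).
The pattern: 3rd Wednesday of the month.
3rd Wednesday of April 2018: 2018-04-18.
3rd Wednesday of May 2018: 2018-05-16.
June 2018 — 3rd Wednesday is 2018-06-20.
3rd Wednesday of July 2018: 2018-07-18.
3rd Wednesday of August 2018: 2018-08-15.
3rd Wednesday of September 2018: 2018-09-19.

2018-09-19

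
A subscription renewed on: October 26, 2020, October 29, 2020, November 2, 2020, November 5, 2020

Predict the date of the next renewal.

November 9, 2020

The gap pattern 3, 4, 3 repeats every 2 events.
These are the Mondays and Thursdays of each week.
Next Monday: November 9, 2020.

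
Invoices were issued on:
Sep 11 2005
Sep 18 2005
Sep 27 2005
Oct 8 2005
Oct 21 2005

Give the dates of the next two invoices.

The spacing grows by 2 each time: 7, 9, 11, 13 days.
Next gap: 15 days. Oct 21 2005 + 15 days = Nov 5 2005.
Next gap: 17 days. Nov 5 2005 + 17 days = Nov 22 2005.

Nov 5 2005, Nov 22 2005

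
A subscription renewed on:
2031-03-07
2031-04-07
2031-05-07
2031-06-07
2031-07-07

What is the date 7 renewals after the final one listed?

2032-02-07

Each date is the 7th; the gaps (31, 30, 31, 30) track the month lengths.
The rule is the 7th of each month.
Next: August 2031 → 2031-08-07.
September 2031: 2031-09-07.
October 2031: 2031-10-07.
Next: November 2031 → 2031-11-07.
December 2031: 2031-12-07.
January 2032: 2032-01-07.
February 2032: 2032-02-07.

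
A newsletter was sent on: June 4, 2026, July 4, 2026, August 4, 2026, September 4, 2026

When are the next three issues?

October 4, 2026; November 4, 2026; December 4, 2026

Gaps: 30, 31, 31 days — not constant. Every event is on the 4th of the month.
Pattern: the 4th of each month.
October 2026: October 4, 2026.
Next: November 2026 → November 4, 2026.
December 2026: December 4, 2026.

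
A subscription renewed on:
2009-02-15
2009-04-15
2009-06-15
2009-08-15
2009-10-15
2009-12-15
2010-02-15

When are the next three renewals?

2010-04-15, 2010-06-15, 2010-08-15

Each date is the 15th; the gaps (59, 61, 61, 61, 61, 62) track the month lengths.
The rule is the 15th of every 2 months.
Next: April 2010 → 2010-04-15.
Next: June 2010 → 2010-06-15.
Next: August 2010 → 2010-08-15.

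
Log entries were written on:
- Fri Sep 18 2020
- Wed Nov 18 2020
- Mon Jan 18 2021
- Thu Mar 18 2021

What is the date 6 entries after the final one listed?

Fri Mar 18 2022

The day-of-month is always 18 (61, 61, 59 days between events).
So this recurs on the 18th of every 2 months.
May 2021: Tue May 18 2021.
July 2021: Sun Jul 18 2021.
Next: September 2021 → Sat Sep 18 2021.
November 2021: Thu Nov 18 2021.
January 2022: Tue Jan 18 2022.
March 2022: Fri Mar 18 2022.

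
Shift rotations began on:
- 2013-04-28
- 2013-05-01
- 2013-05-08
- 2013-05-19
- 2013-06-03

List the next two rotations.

Intervals are 3, 7, 11, 15 days — an arithmetic progression with common difference 4.
Next gap: 19 days. 2013-06-03 + 19 days = 2013-06-22.
Next gap: 23 days. 2013-06-22 + 23 days = 2013-07-15.

2013-06-22, 2013-07-15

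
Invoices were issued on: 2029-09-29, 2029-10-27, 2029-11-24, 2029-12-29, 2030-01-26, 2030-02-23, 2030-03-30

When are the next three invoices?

2030-04-27, 2030-05-25, 2030-06-29

Every date is a Saturday; gaps 28, 28, 35, 28, 28, 35 days.
Each is the last Saturday of its month (at least one falls on the 29th or later, ruling out '4th Saturday').
Last Saturday of April 2030: 2030-04-27.
May 2030 ends with Saturday 2030-05-25.
June 2030 ends with Saturday 2030-06-29.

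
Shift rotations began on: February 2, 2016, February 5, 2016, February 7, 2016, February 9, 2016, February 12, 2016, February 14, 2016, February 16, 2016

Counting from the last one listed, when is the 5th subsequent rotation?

February 28, 2016

The gap pattern 3, 2, 2, 3, 2, 2 repeats every 3 events.
These are the Tuesdays, Fridays and Sundays of each week.
Next Friday: February 19, 2016.
Next Sunday: February 21, 2016.
Next Tuesday: February 23, 2016.
The following Friday is February 26, 2016.
The following Sunday is February 28, 2016.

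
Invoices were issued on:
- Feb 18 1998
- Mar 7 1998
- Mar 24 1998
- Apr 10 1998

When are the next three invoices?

Every event comes 17 days after the last (17, 17, 17).
Apr 10 1998 + 17 days = Apr 27 1998.
Apr 27 1998 + 17 days = May 14 1998.
May 14 1998 + 17 days = May 31 1998.

Apr 27 1998, May 14 1998, May 31 1998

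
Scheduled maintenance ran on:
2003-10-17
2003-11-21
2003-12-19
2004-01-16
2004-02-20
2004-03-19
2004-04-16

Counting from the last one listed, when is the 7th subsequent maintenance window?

Gaps: 35, 28, 28, 35, 28, 28 days — a mix of 28 and 35. Every date is a Friday.
Each is the 3rd Friday of its month.
May 2004 — 3rd Friday is 2004-05-21.
3rd Friday of June 2004: 2004-06-18.
July 2004 — 3rd Friday is 2004-07-16.
3rd Friday of August 2004: 2004-08-20.
3rd Friday of September 2004: 2004-09-17.
October 2004 — 3rd Friday is 2004-10-15.
November 2004 — 3rd Friday is 2004-11-19.

2004-11-19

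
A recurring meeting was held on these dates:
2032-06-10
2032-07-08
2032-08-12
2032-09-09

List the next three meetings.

These are Thursdays at 28- or 35-day spacing (28, 35, 28).
The pattern: 2nd Thursday of the month.
2nd Thursday of October 2032: 2032-10-14.
November 2032 — 2nd Thursday is 2032-11-11.
2nd Thursday of December 2032: 2032-12-09.

2032-10-14, 2032-11-11, 2032-12-09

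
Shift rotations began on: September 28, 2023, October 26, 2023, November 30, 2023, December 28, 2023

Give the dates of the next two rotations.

January 25, 2024; February 29, 2024

These are Thursdays with 28, 35, 28-day gaps.
Each is the final Thursday of its month — November 30, 2023 is past the 28th, so '4th Thursday' doesn't fit.
January 2024 ends with Thursday January 25, 2024.
Last Thursday of February 2024: February 29, 2024.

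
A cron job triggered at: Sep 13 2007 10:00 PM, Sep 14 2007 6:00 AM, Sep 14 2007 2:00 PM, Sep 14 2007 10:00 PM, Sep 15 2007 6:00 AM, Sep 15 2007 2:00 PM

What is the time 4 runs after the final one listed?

Sep 16 2007 10:00 PM

The interval is a steady 8 hours (8, 8, 8, 8, 8).
Sep 15 2007 2:00 PM + 8 h = Sep 15 2007 10:00 PM.
Sep 15 2007 10:00 PM + 8 h = Sep 16 2007 6:00 AM.
Sep 16 2007 6:00 AM + 8 h = Sep 16 2007 2:00 PM.
Sep 16 2007 2:00 PM + 8 h = Sep 16 2007 10:00 PM.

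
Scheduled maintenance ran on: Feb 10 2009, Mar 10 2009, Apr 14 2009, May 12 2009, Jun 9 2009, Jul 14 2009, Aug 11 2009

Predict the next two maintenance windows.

Sep 8 2009, Oct 13 2009

All dates are Tuesdays, 28, 35, 28, 28, 35, 28 days apart.
Specifically, the 2nd Tuesday of each month.
September 2009 — 2nd Tuesday is Sep 8 2009.
2nd Tuesday of October 2009: Oct 13 2009.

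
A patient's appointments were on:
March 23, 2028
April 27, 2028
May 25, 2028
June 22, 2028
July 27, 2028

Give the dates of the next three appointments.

These are Thursdays at 28- or 35-day spacing (35, 28, 28, 35).
The pattern: 4th Thursday of the month.
4th Thursday of August 2028: August 24, 2028.
September 2028 — 4th Thursday is September 28, 2028.
4th Thursday of October 2028: October 26, 2028.

August 24, 2028; September 28, 2028; October 26, 2028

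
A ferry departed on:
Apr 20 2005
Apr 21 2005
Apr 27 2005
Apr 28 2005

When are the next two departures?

The gap pattern 1, 6, 1 repeats every 2 events.
These are the Wednesdays and Thursdays of each week.
Next Wednesday: May 4 2005.
Next Thursday: May 5 2005.

May 4 2005, May 5 2005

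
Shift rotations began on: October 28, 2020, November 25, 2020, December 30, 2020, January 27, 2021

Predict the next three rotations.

February 24, 2021; March 31, 2021; April 28, 2021

Every date is a Wednesday; gaps 28, 35, 28 days.
Each is the last Wednesday of its month (at least one falls on the 29th or later, ruling out '4th Wednesday').
Last Wednesday of February 2021: February 24, 2021.
Last Wednesday of March 2021: March 31, 2021.
April 2021 ends with Wednesday April 28, 2021.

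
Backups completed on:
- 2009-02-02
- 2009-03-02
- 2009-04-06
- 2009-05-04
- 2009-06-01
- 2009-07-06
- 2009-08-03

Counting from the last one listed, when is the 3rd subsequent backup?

2009-11-02

Gaps: 28, 35, 28, 28, 35, 28 days — a mix of 28 and 35. Every date is a Monday.
Each is the 1st Monday of its month.
1st Monday of September 2009: 2009-09-07.
October 2009 — 1st Monday is 2009-10-05.
1st Monday of November 2009: 2009-11-02.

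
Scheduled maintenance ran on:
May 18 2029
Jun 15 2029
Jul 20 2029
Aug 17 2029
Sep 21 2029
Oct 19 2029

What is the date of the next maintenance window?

Nov 16 2029

Gaps: 28, 35, 28, 35, 28 days — a mix of 28 and 35. Every date is a Friday.
Each is the 3rd Friday of its month.
3rd Friday of November 2029: Nov 16 2029.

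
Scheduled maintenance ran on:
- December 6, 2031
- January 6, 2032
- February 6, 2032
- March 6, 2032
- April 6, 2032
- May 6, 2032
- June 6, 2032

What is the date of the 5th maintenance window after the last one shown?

Gaps: 31, 31, 29, 31, 30, 31 days — not constant. Every event is on the 6th of the month.
Pattern: the 6th of each month.
Next: July 2032 → July 6, 2032.
Next: August 2032 → August 6, 2032.
September 2032: September 6, 2032.
Next: October 2032 → October 6, 2032.
November 2032: November 6, 2032.

November 6, 2032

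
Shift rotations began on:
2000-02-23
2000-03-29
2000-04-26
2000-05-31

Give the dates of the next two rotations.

2000-06-28, 2000-07-26

All Wednesdays; the gaps (35, 28, 35) vary with month length.
This is the last Wednesday of each month.
June 2000 ends with Wednesday 2000-06-28.
Last Wednesday of July 2000: 2000-07-26.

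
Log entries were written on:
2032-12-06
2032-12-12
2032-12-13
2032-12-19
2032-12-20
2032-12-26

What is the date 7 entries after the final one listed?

2033-01-17

Every event lands on a Monday or Sunday (gaps cycle 6, 1, 6, 1, 6).
So the schedule is: every Monday and Sunday.
The following Monday is 2032-12-27.
Next Sunday: 2033-01-02.
The following Monday is 2033-01-03.
Next Sunday: 2033-01-09.
The following Monday is 2033-01-10.
Next Sunday: 2033-01-16.
The following Monday is 2033-01-17.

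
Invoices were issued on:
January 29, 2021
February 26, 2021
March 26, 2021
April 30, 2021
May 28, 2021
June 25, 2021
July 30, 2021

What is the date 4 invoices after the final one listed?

These are Fridays with 28, 28, 35, 28, 28, 35-day gaps.
Each is the final Friday of its month — January 29, 2021 is past the 28th, so '4th Friday' doesn't fit.
August 2021 ends with Friday August 27, 2021.
Last Friday of September 2021: September 24, 2021.
October 2021 ends with Friday October 29, 2021.
Last Friday of November 2021: November 26, 2021.

November 26, 2021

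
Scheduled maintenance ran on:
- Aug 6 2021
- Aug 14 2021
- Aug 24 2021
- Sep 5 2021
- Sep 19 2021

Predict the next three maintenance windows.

Gaps: 8, 10, 12, 14 days — each gap is 2 larger than the previous one.
Next gap: 16 days. Sep 19 2021 + 16 days = Oct 5 2021.
Next gap: 18 days. Oct 5 2021 + 18 days = Oct 23 2021.
Next gap: 20 days. Oct 23 2021 + 20 days = Nov 12 2021.

Oct 5 2021, Oct 23 2021, Nov 12 2021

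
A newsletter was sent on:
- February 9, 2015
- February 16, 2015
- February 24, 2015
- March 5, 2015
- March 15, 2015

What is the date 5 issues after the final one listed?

Intervals are 7, 8, 9, 10 days — an arithmetic progression with common difference 1.
Next gap: 11 days. March 15, 2015 + 11 days = March 26, 2015.
Next gap: 12 days. March 26, 2015 + 12 days = April 7, 2015.
Next gap: 13 days. April 7, 2015 + 13 days = April 20, 2015.
Next gap: 14 days. April 20, 2015 + 14 days = May 4, 2015.
Next gap: 15 days. May 4, 2015 + 15 days = May 19, 2015.

May 19, 2015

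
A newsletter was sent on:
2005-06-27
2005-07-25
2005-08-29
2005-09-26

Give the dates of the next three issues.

These are Mondays with 28, 35, 28-day gaps.
Each is the final Monday of its month — 2005-08-29 is past the 28th, so '4th Monday' doesn't fit.
October 2005 ends with Monday 2005-10-31.
Last Monday of November 2005: 2005-11-28.
Last Monday of December 2005: 2005-12-26.

2005-10-31, 2005-11-28, 2005-12-26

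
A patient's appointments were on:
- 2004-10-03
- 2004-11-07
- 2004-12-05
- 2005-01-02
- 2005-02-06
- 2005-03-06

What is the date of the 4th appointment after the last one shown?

All dates are Sundays, 35, 28, 28, 35, 28 days apart.
Specifically, the 1st Sunday of each month.
1st Sunday of April 2005: 2005-04-03.
May 2005 — 1st Sunday is 2005-05-01.
1st Sunday of June 2005: 2005-06-05.
1st Sunday of July 2005: 2005-07-03.

2005-07-03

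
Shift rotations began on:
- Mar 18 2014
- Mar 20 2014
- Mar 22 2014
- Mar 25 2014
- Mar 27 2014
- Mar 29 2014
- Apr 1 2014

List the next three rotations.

Apr 3 2014, Apr 5 2014, Apr 8 2014

Every event lands on a Tuesday or Thursday or Saturday (gaps cycle 2, 2, 3, 2, 2, 3).
So the schedule is: every Tuesday, Thursday and Saturday.
Next Thursday: Apr 3 2014.
The following Saturday is Apr 5 2014.
Next Tuesday: Apr 8 2014.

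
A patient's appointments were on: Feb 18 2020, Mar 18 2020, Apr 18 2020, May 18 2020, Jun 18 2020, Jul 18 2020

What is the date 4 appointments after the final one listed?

Each date is the 18th; the gaps (29, 31, 30, 31, 30) track the month lengths.
The rule is the 18th of each month.
Next: August 2020 → Aug 18 2020.
Next: September 2020 → Sep 18 2020.
Next: October 2020 → Oct 18 2020.
November 2020: Nov 18 2020.

Nov 18 2020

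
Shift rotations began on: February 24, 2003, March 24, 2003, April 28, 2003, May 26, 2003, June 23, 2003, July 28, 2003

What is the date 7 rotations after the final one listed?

February 23, 2004

These are Mondays at 28- or 35-day spacing (28, 35, 28, 28, 35).
The pattern: 4th Monday of the month.
4th Monday of August 2003: August 25, 2003.
4th Monday of September 2003: September 22, 2003.
October 2003 — 4th Monday is October 27, 2003.
November 2003 — 4th Monday is November 24, 2003.
4th Monday of December 2003: December 22, 2003.
January 2004 — 4th Monday is January 26, 2004.
February 2004 — 4th Monday is February 23, 2004.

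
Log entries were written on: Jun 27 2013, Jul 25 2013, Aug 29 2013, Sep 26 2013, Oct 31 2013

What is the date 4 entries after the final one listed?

Feb 27 2014

All Thursdays; the gaps (28, 35, 28, 35) vary with month length.
This is the last Thursday of each month.
November 2013 ends with Thursday Nov 28 2013.
December 2013 ends with Thursday Dec 26 2013.
January 2014 ends with Thursday Jan 30 2014.
Last Thursday of February 2014: Feb 27 2014.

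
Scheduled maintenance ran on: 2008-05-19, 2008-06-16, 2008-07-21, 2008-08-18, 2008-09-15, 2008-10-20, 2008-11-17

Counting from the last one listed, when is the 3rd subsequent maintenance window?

2009-02-16

These are Mondays at 28- or 35-day spacing (28, 35, 28, 28, 35, 28).
The pattern: 3rd Monday of the month.
December 2008 — 3rd Monday is 2008-12-15.
3rd Monday of January 2009: 2009-01-19.
February 2009 — 3rd Monday is 2009-02-16.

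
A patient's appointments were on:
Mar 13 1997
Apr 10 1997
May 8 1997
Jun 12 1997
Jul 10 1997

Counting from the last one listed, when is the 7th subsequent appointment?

Feb 12 1998

All dates are Thursdays, 28, 28, 35, 28 days apart.
Specifically, the 2nd Thursday of each month.
August 1997 — 2nd Thursday is Aug 14 1997.
2nd Thursday of September 1997: Sep 11 1997.
October 1997 — 2nd Thursday is Oct 9 1997.
November 1997 — 2nd Thursday is Nov 13 1997.
2nd Thursday of December 1997: Dec 11 1997.
January 1998 — 2nd Thursday is Jan 8 1998.
February 1998 — 2nd Thursday is Feb 12 1998.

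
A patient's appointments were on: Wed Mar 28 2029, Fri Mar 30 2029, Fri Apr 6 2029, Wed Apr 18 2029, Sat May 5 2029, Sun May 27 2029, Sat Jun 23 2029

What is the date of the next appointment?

Wed Jul 25 2029

Intervals are 2, 7, 12, 17, 22, 27 days — an arithmetic progression with common difference 5.
Next gap: 32 days. Sat Jun 23 2029 + 32 days = Wed Jul 25 2029.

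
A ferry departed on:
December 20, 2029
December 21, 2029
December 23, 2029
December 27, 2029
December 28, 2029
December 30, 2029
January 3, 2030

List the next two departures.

Gaps: 1, 2, 4, 1, 2, 4 days — not constant, but cyclic with period 3.
The events fall on every Thursday, Friday and Sunday.
The following Friday is January 4, 2030.
The following Sunday is January 6, 2030.

January 4, 2030; January 6, 2030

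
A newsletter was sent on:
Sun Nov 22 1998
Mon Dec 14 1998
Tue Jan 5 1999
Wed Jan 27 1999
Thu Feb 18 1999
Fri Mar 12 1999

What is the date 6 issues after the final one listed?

Thu Jul 22 1999

The spacing is 22, 22, 22, 22, 22 days — always 22 days.
Fri Mar 12 1999 + 22 days = Sat Apr 3 1999.
Sat Apr 3 1999 + 22 days = Sun Apr 25 1999.
Sun Apr 25 1999 + 22 days = Mon May 17 1999.
Mon May 17 1999 + 22 days = Tue Jun 8 1999.
Tue Jun 8 1999 + 22 days = Wed Jun 30 1999.
Wed Jun 30 1999 + 22 days = Thu Jul 22 1999.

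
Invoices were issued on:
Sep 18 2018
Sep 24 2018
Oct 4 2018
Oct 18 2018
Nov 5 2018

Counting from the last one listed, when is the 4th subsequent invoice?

Gaps: 6, 10, 14, 18 days — each gap is 4 larger than the previous one.
Next gap: 22 days. Nov 5 2018 + 22 days = Nov 27 2018.
Next gap: 26 days. Nov 27 2018 + 26 days = Dec 23 2018.
Next gap: 30 days. Dec 23 2018 + 30 days = Jan 22 2019.
Next gap: 34 days. Jan 22 2019 + 34 days = Feb 25 2019.

Feb 25 2019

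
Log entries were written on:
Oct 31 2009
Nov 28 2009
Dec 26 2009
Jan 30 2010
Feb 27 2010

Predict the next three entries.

These are Saturdays with 28, 28, 35, 28-day gaps.
Each is the final Saturday of its month — Oct 31 2009 is past the 28th, so '4th Saturday' doesn't fit.
March 2010 ends with Saturday Mar 27 2010.
April 2010 ends with Saturday Apr 24 2010.
Last Saturday of May 2010: May 29 2010.

Mar 27 2010, Apr 24 2010, May 29 2010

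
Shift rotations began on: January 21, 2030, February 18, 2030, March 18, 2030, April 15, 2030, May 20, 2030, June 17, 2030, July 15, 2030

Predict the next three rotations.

August 19, 2030; September 16, 2030; October 21, 2030

All dates are Mondays, 28, 28, 28, 35, 28, 28 days apart.
Specifically, the 3rd Monday of each month.
August 2030 — 3rd Monday is August 19, 2030.
3rd Monday of September 2030: September 16, 2030.
3rd Monday of October 2030: October 21, 2030.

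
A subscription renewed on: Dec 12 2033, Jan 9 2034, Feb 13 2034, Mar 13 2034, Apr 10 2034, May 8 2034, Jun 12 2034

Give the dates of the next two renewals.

These are Mondays at 28- or 35-day spacing (28, 35, 28, 28, 28, 35).
The pattern: 2nd Monday of the month.
2nd Monday of July 2034: Jul 10 2034.
2nd Monday of August 2034: Aug 14 2034.

Jul 10 2034, Aug 14 2034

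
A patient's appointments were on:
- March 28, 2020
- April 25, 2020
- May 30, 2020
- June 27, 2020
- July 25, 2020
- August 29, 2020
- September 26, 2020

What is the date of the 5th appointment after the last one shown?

Every date is a Saturday; gaps 28, 35, 28, 28, 35, 28 days.
Each is the last Saturday of its month (at least one falls on the 29th or later, ruling out '4th Saturday').
October 2020 ends with Saturday October 31, 2020.
Last Saturday of November 2020: November 28, 2020.
December 2020 ends with Saturday December 26, 2020.
January 2021 ends with Saturday January 30, 2021.
Last Saturday of February 2021: February 27, 2021.

February 27, 2021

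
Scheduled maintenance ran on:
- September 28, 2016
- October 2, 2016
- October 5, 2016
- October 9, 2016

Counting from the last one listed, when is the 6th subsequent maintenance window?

Gaps: 4, 3, 4 days — not constant, but cyclic with period 2.
The events fall on every Wednesday and Sunday.
The following Wednesday is October 12, 2016.
Next Sunday: October 16, 2016.
Next Wednesday: October 19, 2016.
Next Sunday: October 23, 2016.
Next Wednesday: October 26, 2016.
Next Sunday: October 30, 2016.

October 30, 2016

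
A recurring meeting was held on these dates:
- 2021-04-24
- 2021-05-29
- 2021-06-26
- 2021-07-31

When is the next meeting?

2021-08-28

All Saturdays; the gaps (35, 28, 35) vary with month length.
This is the last Saturday of each month.
August 2021 ends with Saturday 2021-08-28.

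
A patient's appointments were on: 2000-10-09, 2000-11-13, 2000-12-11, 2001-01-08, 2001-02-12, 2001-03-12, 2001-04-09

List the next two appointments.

2001-05-14, 2001-06-11

Gaps: 35, 28, 28, 35, 28, 28 days — a mix of 28 and 35. Every date is a Monday.
Each is the 2nd Monday of its month.
May 2001 — 2nd Monday is 2001-05-14.
June 2001 — 2nd Monday is 2001-06-11.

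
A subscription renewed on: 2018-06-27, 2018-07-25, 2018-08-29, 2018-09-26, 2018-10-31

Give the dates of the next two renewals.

2018-11-28, 2018-12-26

Every date is a Wednesday; gaps 28, 35, 28, 35 days.
Each is the last Wednesday of its month (at least one falls on the 29th or later, ruling out '4th Wednesday').
November 2018 ends with Wednesday 2018-11-28.
December 2018 ends with Wednesday 2018-12-26.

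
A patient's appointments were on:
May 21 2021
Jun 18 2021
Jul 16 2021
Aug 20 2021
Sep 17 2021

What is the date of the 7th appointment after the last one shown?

Gaps: 28, 28, 35, 28 days — a mix of 28 and 35. Every date is a Friday.
Each is the 3rd Friday of its month.
3rd Friday of October 2021: Oct 15 2021.
November 2021 — 3rd Friday is Nov 19 2021.
3rd Friday of December 2021: Dec 17 2021.
3rd Friday of January 2022: Jan 21 2022.
3rd Friday of February 2022: Feb 18 2022.
March 2022 — 3rd Friday is Mar 18 2022.
April 2022 — 3rd Friday is Apr 15 2022.

Apr 15 2022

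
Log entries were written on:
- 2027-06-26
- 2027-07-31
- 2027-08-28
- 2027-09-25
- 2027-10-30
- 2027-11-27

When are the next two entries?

2027-12-25, 2028-01-29

These are Saturdays with 35, 28, 28, 35, 28-day gaps.
Each is the final Saturday of its month — 2027-07-31 is past the 28th, so '4th Saturday' doesn't fit.
Last Saturday of December 2027: 2027-12-25.
January 2028 ends with Saturday 2028-01-29.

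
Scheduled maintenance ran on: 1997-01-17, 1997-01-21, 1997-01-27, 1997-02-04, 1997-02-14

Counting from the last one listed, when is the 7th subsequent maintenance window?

1997-06-20

Gaps: 4, 6, 8, 10 days — each gap is 2 larger than the previous one.
Next gap: 12 days. 1997-02-14 + 12 days = 1997-02-26.
Next gap: 14 days. 1997-02-26 + 14 days = 1997-03-12.
Next gap: 16 days. 1997-03-12 + 16 days = 1997-03-28.
Next gap: 18 days. 1997-03-28 + 18 days = 1997-04-15.
Next gap: 20 days. 1997-04-15 + 20 days = 1997-05-05.
Next gap: 22 days. 1997-05-05 + 22 days = 1997-05-27.
Next gap: 24 days. 1997-05-27 + 24 days = 1997-06-20.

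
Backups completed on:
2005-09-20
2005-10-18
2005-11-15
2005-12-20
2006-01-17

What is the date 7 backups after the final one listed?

Gaps: 28, 28, 35, 28 days — a mix of 28 and 35. Every date is a Tuesday.
Each is the 3rd Tuesday of its month.
February 2006 — 3rd Tuesday is 2006-02-21.
3rd Tuesday of March 2006: 2006-03-21.
3rd Tuesday of April 2006: 2006-04-18.
3rd Tuesday of May 2006: 2006-05-16.
June 2006 — 3rd Tuesday is 2006-06-20.
July 2006 — 3rd Tuesday is 2006-07-18.
August 2006 — 3rd Tuesday is 2006-08-15.

2006-08-15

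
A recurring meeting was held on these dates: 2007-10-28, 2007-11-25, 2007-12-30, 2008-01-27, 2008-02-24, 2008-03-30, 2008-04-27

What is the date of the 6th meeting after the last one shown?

2008-10-26

Every date is a Sunday; gaps 28, 35, 28, 28, 35, 28 days.
Each is the last Sunday of its month (at least one falls on the 29th or later, ruling out '4th Sunday').
May 2008 ends with Sunday 2008-05-25.
June 2008 ends with Sunday 2008-06-29.
Last Sunday of July 2008: 2008-07-27.
August 2008 ends with Sunday 2008-08-31.
September 2008 ends with Sunday 2008-09-28.
Last Sunday of October 2008: 2008-10-26.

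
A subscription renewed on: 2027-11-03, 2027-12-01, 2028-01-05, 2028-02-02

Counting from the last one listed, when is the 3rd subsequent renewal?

All dates are Wednesdays, 28, 35, 28 days apart.
Specifically, the 1st Wednesday of each month.
1st Wednesday of March 2028: 2028-03-01.
April 2028 — 1st Wednesday is 2028-04-05.
May 2028 — 1st Wednesday is 2028-05-03.

2028-05-03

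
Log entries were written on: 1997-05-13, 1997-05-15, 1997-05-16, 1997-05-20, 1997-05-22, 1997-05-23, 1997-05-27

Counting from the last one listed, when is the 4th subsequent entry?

1997-06-05

Gaps: 2, 1, 4, 2, 1, 4 days — not constant, but cyclic with period 3.
The events fall on every Tuesday, Thursday and Friday.
The following Thursday is 1997-05-29.
The following Friday is 1997-05-30.
The following Tuesday is 1997-06-03.
The following Thursday is 1997-06-05.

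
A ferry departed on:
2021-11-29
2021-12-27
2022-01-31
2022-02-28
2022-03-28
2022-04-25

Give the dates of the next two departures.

2022-05-30, 2022-06-27

All Mondays; the gaps (28, 35, 28, 28, 28) vary with month length.
This is the last Monday of each month.
Last Monday of May 2022: 2022-05-30.
June 2022 ends with Monday 2022-06-27.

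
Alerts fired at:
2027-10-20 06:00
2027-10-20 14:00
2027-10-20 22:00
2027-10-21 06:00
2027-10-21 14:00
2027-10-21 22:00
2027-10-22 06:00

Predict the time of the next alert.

2027-10-22 14:00

The interval is a steady 8 hours (8, 8, 8, 8, 8, 8).
2027-10-22 06:00 + 8 h = 2027-10-22 14:00.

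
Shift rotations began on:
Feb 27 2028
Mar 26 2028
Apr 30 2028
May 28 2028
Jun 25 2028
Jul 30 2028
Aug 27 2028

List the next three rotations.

Sep 24 2028, Oct 29 2028, Nov 26 2028

All Sundays; the gaps (28, 35, 28, 28, 35, 28) vary with month length.
This is the last Sunday of each month.
Last Sunday of September 2028: Sep 24 2028.
Last Sunday of October 2028: Oct 29 2028.
Last Sunday of November 2028: Nov 26 2028.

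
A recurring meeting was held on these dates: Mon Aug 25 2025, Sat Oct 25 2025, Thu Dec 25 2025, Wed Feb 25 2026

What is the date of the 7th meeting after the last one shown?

The day-of-month is always 25 (61, 61, 62 days between events).
So this recurs on the 25th of every 2 months.
April 2026: Sat Apr 25 2026.
June 2026: Thu Jun 25 2026.
August 2026: Tue Aug 25 2026.
October 2026: Sun Oct 25 2026.
Next: December 2026 → Fri Dec 25 2026.
February 2027: Thu Feb 25 2027.
Next: April 2027 → Sun Apr 25 2027.

Sun Apr 25 2027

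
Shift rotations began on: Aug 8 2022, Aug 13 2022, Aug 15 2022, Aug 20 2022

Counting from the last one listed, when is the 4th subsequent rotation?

Sep 3 2022

Gaps: 5, 2, 5 days — not constant, but cyclic with period 2.
The events fall on every Monday and Saturday.
The following Monday is Aug 22 2022.
Next Saturday: Aug 27 2022.
The following Monday is Aug 29 2022.
Next Saturday: Sep 3 2022.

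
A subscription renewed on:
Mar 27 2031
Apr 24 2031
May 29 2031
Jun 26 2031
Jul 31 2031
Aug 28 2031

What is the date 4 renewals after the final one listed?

Every date is a Thursday; gaps 28, 35, 28, 35, 28 days.
Each is the last Thursday of its month (at least one falls on the 29th or later, ruling out '4th Thursday').
Last Thursday of September 2031: Sep 25 2031.
October 2031 ends with Thursday Oct 30 2031.
Last Thursday of November 2031: Nov 27 2031.
December 2031 ends with Thursday Dec 25 2031.

Dec 25 2031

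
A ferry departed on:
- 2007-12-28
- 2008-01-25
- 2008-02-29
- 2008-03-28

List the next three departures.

2008-04-25, 2008-05-30, 2008-06-27

Every date is a Friday; gaps 28, 35, 28 days.
Each is the last Friday of its month (at least one falls on the 29th or later, ruling out '4th Friday').
April 2008 ends with Friday 2008-04-25.
May 2008 ends with Friday 2008-05-30.
June 2008 ends with Friday 2008-06-27.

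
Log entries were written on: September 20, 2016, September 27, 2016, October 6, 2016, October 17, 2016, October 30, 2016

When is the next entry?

November 14, 2016

Gaps: 7, 9, 11, 13 days — each gap is 2 larger than the previous one.
Next gap: 15 days. October 30, 2016 + 15 days = November 14, 2016.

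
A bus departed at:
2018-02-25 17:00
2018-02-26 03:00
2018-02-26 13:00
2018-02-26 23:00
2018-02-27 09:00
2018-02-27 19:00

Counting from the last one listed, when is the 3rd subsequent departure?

Spacing: 10, 10, 10, 10, 10 h — constant 10 h.
2018-02-27 19:00 + 10 h = 2018-02-28 05:00.
2018-02-28 05:00 + 10 h = 2018-02-28 15:00.
2018-02-28 15:00 + 10 h = 2018-03-01 01:00.

2018-03-01 01:00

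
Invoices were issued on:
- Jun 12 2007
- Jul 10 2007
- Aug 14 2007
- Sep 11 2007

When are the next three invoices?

All dates are Tuesdays, 28, 35, 28 days apart.
Specifically, the 2nd Tuesday of each month.
October 2007 — 2nd Tuesday is Oct 9 2007.
2nd Tuesday of November 2007: Nov 13 2007.
2nd Tuesday of December 2007: Dec 11 2007.

Oct 9 2007, Nov 13 2007, Dec 11 2007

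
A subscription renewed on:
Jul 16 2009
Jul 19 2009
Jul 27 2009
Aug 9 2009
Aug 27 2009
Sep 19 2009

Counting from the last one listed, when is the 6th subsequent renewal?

May 20 2010

Intervals are 3, 8, 13, 18, 23 days — an arithmetic progression with common difference 5.
Next gap: 28 days. Sep 19 2009 + 28 days = Oct 17 2009.
Next gap: 33 days. Oct 17 2009 + 33 days = Nov 19 2009.
Next gap: 38 days. Nov 19 2009 + 38 days = Dec 27 2009.
Next gap: 43 days. Dec 27 2009 + 43 days = Feb 8 2010.
Next gap: 48 days. Feb 8 2010 + 48 days = Mar 28 2010.
Next gap: 53 days. Mar 28 2010 + 53 days = May 20 2010.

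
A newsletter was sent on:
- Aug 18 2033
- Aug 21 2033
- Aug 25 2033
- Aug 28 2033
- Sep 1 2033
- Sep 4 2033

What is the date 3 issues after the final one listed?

Sep 15 2033

Gaps: 3, 4, 3, 4, 3 days — not constant, but cyclic with period 2.
The events fall on every Thursday and Sunday.
The following Thursday is Sep 8 2033.
The following Sunday is Sep 11 2033.
Next Thursday: Sep 15 2033.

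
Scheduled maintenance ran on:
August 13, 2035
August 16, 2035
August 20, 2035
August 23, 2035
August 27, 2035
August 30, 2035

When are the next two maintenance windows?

September 3, 2035; September 6, 2035

Every event lands on a Monday or Thursday (gaps cycle 3, 4, 3, 4, 3).
So the schedule is: every Monday and Thursday.
Next Monday: September 3, 2035.
The following Thursday is September 6, 2035.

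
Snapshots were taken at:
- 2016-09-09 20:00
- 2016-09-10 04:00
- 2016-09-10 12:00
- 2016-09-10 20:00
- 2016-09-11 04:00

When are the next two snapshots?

2016-09-11 12:00, 2016-09-11 20:00

The interval is a steady 8 hours (8, 8, 8, 8).
2016-09-11 04:00 + 8 h = 2016-09-11 12:00.
2016-09-11 12:00 + 8 h = 2016-09-11 20:00.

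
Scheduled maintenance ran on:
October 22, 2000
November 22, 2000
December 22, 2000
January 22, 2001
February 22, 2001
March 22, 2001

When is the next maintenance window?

Gaps: 31, 30, 31, 31, 28 days — not constant. Every event is on the 22nd of the month.
Pattern: the 22nd of each month.
Next: April 2001 → April 22, 2001.

April 22, 2001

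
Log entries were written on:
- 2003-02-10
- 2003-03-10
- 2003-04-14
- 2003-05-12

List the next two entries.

These are Mondays at 28- or 35-day spacing (28, 35, 28).
The pattern: 2nd Monday of the month.
June 2003 — 2nd Monday is 2003-06-09.
July 2003 — 2nd Monday is 2003-07-14.

2003-06-09, 2003-07-14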